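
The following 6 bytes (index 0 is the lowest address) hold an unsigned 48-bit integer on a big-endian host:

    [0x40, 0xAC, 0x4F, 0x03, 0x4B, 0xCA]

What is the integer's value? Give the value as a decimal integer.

Big-endian stores the most-significant byte at the lowest address.
The bytes are already most-significant first: 0x40AC4F034BCA.
0x40AC4F034BCA = 71108804168650.

71108804168650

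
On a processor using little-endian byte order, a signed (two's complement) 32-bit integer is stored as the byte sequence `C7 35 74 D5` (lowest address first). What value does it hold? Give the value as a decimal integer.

In little-endian order the low byte comes first in memory.
Reassemble most-significant byte first: D5 74 35 C7 → 0xD57435C7.
Top bit is set, so as a signed 32-bit value this is 0xD57435C7 − 2^32 = -713804345.

-713804345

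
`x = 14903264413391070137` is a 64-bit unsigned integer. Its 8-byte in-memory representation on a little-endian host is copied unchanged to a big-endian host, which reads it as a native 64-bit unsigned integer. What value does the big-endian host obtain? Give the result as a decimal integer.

14903264413391070137 in 64-bit hexadecimal is 0xCED30805E9E523B9.
Stored little-endian, the bytes at ascending addresses are B9 23 E5 E9 05 08 D3 CE.
Read back as big-endian, the last byte is least significant, giving 0xB923E5E90508D3CE.
0xB923E5E90508D3CE = 13340759310176146382.

13340759310176146382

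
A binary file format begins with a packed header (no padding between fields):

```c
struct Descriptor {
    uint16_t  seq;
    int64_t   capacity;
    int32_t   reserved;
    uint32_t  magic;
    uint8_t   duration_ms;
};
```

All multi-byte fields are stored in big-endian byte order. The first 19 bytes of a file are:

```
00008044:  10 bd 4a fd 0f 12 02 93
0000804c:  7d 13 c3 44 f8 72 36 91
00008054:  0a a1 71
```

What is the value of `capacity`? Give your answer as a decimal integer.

`capacity` follows `seq` (2 bytes), so it starts at byte offset 2 and occupies 8 bytes.
Bytes at offsets 2..9: 4A FD 0F 12 02 93 7D 13.
In big-endian order the high byte comes first in memory.
The bytes are already most-significant first: 0x4AFD0F1202937D13.
0x4AFD0F1202937D13 = 5403491697941511443.

5403491697941511443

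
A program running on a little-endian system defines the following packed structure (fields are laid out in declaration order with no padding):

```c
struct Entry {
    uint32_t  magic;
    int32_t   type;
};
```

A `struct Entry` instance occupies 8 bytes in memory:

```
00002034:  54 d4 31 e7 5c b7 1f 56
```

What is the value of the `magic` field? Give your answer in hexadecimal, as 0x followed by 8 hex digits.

`magic` is the first field, at byte offset 0, occupying 4 bytes.
Bytes at offsets 0..3: 54 D4 31 E7.
In little-endian order the low byte comes first in memory.
Reassemble most-significant byte first: E7 31 D4 54 → 0xE731D454.

0xE731D454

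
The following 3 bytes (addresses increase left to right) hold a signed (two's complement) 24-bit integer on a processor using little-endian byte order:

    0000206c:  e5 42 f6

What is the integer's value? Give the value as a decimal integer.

In little-endian order the low byte comes first in memory.
Reassemble most-significant byte first: F6 42 E5 → 0xF642E5.
Top bit is set, so as a signed 24-bit value this is 0xF642E5 − 2^24 = -638235.

-638235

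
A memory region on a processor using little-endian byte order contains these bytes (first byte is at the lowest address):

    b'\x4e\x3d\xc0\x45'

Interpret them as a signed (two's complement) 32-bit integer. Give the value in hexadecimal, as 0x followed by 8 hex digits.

In little-endian order the low byte comes first in memory.
Reassemble most-significant byte first: 45 C0 3D 4E → 0x45C03D4E.

0x45C03D4E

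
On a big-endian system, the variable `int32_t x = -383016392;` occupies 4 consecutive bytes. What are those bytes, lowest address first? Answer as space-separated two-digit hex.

E9 2B A2 38

Two's complement of -383016392 in 32 bits: 383016392 = 0x16D45DC8; invert → 0xE92BA237; add 1 → 0xE92BA238.
Split into bytes (most-significant first): E9 2B A2 38.
Big-endian: lowest address holds the most-significant byte.
So the memory order matches the most-significant-first order: E9 2B A2 38.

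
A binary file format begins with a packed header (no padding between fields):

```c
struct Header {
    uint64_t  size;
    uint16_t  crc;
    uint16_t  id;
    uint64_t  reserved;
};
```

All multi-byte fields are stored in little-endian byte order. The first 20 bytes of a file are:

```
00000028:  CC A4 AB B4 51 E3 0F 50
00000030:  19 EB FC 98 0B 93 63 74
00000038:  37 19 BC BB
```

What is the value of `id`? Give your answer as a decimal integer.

39164

`id` follows `size` (8 B), `crc` (2 B), so it starts at offset 8 + 2 = 10 and occupies 2 bytes.
Bytes at offsets 10..11: FC 98.
Little-endian: lowest address holds the least-significant byte.
Reassemble most-significant byte first: 98 FC → 0x98FC.
0x98FC = 39164.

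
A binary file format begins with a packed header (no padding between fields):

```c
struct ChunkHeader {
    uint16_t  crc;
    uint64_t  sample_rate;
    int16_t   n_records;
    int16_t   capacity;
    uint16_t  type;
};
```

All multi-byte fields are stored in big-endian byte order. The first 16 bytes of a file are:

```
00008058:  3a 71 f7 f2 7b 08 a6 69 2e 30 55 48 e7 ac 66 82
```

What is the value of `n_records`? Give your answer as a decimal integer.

21832

`n_records` follows `crc` (2 B), `sample_rate` (8 B), so it starts at offset 2 + 8 = 10 and occupies 2 bytes.
Bytes at offsets 10..11: 55 48.
Big-endian: lowest address holds the most-significant byte.
The bytes are already most-significant first: 0x5548.
0x5548 = 21832.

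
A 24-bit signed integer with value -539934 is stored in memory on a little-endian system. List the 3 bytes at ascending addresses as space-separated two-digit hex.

Two's complement of -539934 in 24 bits: 539934 = 0x083D1E; invert → 0xF7C2E1; add 1 → 0xF7C2E2.
Split into bytes (most-significant first): F7 C2 E2.
Little-endian: lowest address holds the least-significant byte.
So at ascending addresses the bytes are E2 C2 F7.

E2 C2 F7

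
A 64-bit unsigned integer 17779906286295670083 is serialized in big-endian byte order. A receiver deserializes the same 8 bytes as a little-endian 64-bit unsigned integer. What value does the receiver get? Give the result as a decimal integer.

17779906286295670083 in 64-bit hexadecimal is 0xF6BEEA90BE635D43.
Stored big-endian, the bytes at ascending addresses are F6 BE EA 90 BE 63 5D 43.
Read back as little-endian, the first byte is least significant, giving 0x435D63BE90EABEF6.
0x435D63BE90EABEF6 = 4854145643501502198.

4854145643501502198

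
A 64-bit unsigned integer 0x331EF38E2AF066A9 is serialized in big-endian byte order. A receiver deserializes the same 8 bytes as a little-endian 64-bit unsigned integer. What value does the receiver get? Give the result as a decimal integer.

12206707905611898419

Stored big-endian, the bytes at ascending addresses are 33 1E F3 8E 2A F0 66 A9.
Read back as little-endian, the first byte is least significant, giving 0xA966F02A8EF31E33.
0xA966F02A8EF31E33 = 12206707905611898419.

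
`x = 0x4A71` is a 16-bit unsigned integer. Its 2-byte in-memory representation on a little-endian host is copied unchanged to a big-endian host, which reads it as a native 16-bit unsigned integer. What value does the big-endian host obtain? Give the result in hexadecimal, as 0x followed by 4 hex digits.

Stored little-endian, the bytes at ascending addresses are 71 4A.
Read back as big-endian, the last byte is least significant, giving 0x714A.

0x714A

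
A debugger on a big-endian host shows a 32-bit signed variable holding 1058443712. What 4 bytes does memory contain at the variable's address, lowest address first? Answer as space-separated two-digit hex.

3F 16 91 C0

1058443712 in hexadecimal, padded to 32 bits, is 0x3F1691C0.
Split into bytes (most-significant first): 3F 16 91 C0.
In big-endian order the high byte comes first in memory.
So the memory order matches the most-significant-first order: 3F 16 91 C0.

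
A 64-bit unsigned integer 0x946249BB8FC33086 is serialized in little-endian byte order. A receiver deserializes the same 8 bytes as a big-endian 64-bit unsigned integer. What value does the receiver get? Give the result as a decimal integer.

Stored little-endian, the bytes at ascending addresses are 86 30 C3 8F BB 49 62 94.
Read back as big-endian, the last byte is least significant, giving 0x8630C38FBB496294.
0x8630C38FBB496294 = 9669443422054343316.

9669443422054343316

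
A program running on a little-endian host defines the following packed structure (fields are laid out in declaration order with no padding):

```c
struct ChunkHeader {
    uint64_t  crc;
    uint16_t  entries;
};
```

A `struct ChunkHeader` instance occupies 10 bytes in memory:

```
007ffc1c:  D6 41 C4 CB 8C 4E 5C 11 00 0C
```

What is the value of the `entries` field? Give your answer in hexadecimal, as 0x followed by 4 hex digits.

0x0C00

`entries` follows `crc` (8 bytes), so it starts at byte offset 8 and occupies 2 bytes.
Bytes at offsets 8..9: 00 0C.
Little-endian stores the least-significant byte at the lowest address.
Reassemble most-significant byte first: 0C 00 → 0x0C00.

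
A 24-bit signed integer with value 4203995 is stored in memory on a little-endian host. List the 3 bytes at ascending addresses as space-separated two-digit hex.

DB 25 40

4203995 in hexadecimal, padded to 24 bits, is 0x4025DB.
Split into bytes (most-significant first): 40 25 DB.
In little-endian order the low byte comes first in memory.
So at ascending addresses the bytes are DB 25 40.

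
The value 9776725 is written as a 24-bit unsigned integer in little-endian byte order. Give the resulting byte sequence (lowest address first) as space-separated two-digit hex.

55 2E 95

9776725 in hexadecimal, padded to 24 bits, is 0x952E55.
Split into bytes (most-significant first): 95 2E 55.
In little-endian order the low byte comes first in memory.
So at ascending addresses the bytes are 55 2E 95.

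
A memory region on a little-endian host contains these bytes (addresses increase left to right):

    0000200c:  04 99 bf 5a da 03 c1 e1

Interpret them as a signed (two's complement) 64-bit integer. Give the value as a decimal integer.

-2179456508310349564

Little-endian: lowest address holds the least-significant byte.
Reassemble most-significant byte first: E1 C1 03 DA 5A BF 99 04 → 0xE1C103DA5ABF9904.
Top bit is set, so as a signed 64-bit value this is 0xE1C103DA5ABF9904 − 2^64 = -2179456508310349564.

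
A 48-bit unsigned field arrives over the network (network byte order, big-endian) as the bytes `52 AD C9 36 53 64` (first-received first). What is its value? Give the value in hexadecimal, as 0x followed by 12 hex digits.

In big-endian order the high byte comes first in memory.
The bytes are already most-significant first: 0x52ADC9365364.

0x52ADC9365364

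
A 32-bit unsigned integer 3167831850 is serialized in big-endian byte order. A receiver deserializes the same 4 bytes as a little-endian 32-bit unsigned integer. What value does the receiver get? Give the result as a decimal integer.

709349820

3167831850 in 32-bit hexadecimal is 0xBCD1472A.
Stored big-endian, the bytes at ascending addresses are BC D1 47 2A.
Read back as little-endian, the first byte is least significant, giving 0x2A47D1BC.
0x2A47D1BC = 709349820.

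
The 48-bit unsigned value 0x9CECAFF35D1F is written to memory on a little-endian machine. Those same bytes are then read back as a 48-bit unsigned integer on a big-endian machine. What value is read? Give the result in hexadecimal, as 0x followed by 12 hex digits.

0x1F5DF3AFEC9C

Stored little-endian, the bytes at ascending addresses are 1F 5D F3 AF EC 9C.
Read back as big-endian, the last byte is least significant, giving 0x1F5DF3AFEC9C.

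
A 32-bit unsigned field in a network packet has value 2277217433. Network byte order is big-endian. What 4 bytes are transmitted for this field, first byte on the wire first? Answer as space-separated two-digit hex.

2277217433 in hexadecimal, padded to 32 bits, is 0x87BB9499.
Split into bytes (most-significant first): 87 BB 94 99.
Big-endian stores the most-significant byte at the lowest address.
So the memory order matches the most-significant-first order: 87 BB 94 99.

87 BB 94 99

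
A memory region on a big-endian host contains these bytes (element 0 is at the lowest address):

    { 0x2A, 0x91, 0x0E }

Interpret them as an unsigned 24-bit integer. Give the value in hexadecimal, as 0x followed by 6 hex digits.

0x2A910E

In big-endian order the high byte comes first in memory.
The bytes are already most-significant first: 0x2A910E.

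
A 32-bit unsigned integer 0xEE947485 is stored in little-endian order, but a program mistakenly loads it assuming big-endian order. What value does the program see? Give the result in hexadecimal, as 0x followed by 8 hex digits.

Stored little-endian, the bytes at ascending addresses are 85 74 94 EE.
Read back as big-endian, the last byte is least significant, giving 0x857494EE.

0x857494EE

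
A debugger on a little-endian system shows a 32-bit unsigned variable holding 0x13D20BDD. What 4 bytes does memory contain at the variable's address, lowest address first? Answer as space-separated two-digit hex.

Split into bytes (most-significant first): 13 D2 0B DD.
In little-endian order the low byte comes first in memory.
So at ascending addresses the bytes are DD 0B D2 13.

DD 0B D2 13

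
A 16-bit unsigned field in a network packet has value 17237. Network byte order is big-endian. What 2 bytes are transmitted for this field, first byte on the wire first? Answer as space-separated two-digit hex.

17237 in hexadecimal, padded to 16 bits, is 0x4355.
Split into bytes (most-significant first): 43 55.
In big-endian order the high byte comes first in memory.
So the memory order matches the most-significant-first order: 43 55.

43 55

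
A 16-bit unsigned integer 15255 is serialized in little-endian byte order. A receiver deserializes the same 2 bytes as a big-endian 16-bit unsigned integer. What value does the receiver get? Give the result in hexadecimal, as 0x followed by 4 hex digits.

15255 in 16-bit hexadecimal is 0x3B97.
Stored little-endian, the bytes at ascending addresses are 97 3B.
Read back as big-endian, the last byte is least significant, giving 0x973B.

0x973B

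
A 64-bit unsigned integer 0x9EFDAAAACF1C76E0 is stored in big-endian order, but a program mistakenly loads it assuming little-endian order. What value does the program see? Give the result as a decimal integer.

Stored big-endian, the bytes at ascending addresses are 9E FD AA AA CF 1C 76 E0.
Read back as little-endian, the first byte is least significant, giving 0xE0761CCFAAAAFD9E.
0xE0761CCFAAAAFD9E = 16174146789994855838.

16174146789994855838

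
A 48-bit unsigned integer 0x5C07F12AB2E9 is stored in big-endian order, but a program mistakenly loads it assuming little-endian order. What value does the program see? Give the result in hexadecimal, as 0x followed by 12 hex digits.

Stored big-endian, the bytes at ascending addresses are 5C 07 F1 2A B2 E9.
Read back as little-endian, the first byte is least significant, giving 0xE9B22AF1075C.

0xE9B22AF1075C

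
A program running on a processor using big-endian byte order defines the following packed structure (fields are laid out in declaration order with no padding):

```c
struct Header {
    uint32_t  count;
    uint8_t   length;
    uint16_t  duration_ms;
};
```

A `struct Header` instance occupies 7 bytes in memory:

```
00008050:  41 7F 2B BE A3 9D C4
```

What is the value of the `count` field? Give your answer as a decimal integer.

1098853310

`count` is the first field, at byte offset 0, occupying 4 bytes.
Bytes at offsets 0..3: 41 7F 2B BE.
In big-endian order the high byte comes first in memory.
The bytes are already most-significant first: 0x417F2BBE.
0x417F2BBE = 1098853310.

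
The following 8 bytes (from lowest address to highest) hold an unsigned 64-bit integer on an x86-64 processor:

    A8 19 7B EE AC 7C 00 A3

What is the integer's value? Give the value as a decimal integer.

11745524910359517608

Little-endian stores the least-significant byte at the lowest address.
Reassemble most-significant byte first: A3 00 7C AC EE 7B 19 A8 → 0xA3007CACEE7B19A8.
0xA3007CACEE7B19A8 = 11745524910359517608.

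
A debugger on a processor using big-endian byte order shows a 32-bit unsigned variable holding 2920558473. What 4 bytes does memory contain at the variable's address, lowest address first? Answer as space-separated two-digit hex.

2920558473 in hexadecimal, padded to 32 bits, is 0xAE142F89.
Split into bytes (most-significant first): AE 14 2F 89.
In big-endian order the high byte comes first in memory.
So the memory order matches the most-significant-first order: AE 14 2F 89.

AE 14 2F 89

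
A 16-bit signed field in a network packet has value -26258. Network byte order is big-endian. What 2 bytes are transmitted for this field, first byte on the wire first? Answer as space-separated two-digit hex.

Two's complement of -26258 in 16 bits: 26258 = 0x6692; invert → 0x996D; add 1 → 0x996E.
Split into bytes (most-significant first): 99 6E.
In big-endian order the high byte comes first in memory.
So the memory order matches the most-significant-first order: 99 6E.

99 6E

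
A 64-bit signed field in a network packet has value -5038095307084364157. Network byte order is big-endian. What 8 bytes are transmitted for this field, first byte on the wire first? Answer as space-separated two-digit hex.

BA 15 17 02 DC AC 86 83

Two's complement of -5038095307084364157 in 64 bits: 5038095307084364157 = 0x45EAE8FD2353797D; invert → 0xBA151702DCAC8682; add 1 → 0xBA151702DCAC8683.
Split into bytes (most-significant first): BA 15 17 02 DC AC 86 83.
In big-endian order the high byte comes first in memory.
So the memory order matches the most-significant-first order: BA 15 17 02 DC AC 86 83.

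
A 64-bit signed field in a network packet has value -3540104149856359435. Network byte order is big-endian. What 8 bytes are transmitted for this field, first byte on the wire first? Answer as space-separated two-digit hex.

Two's complement of -3540104149856359435 in 64 bits: 3540104149856359435 = 0x3120F9F7D013140B; invert → 0xCEDF06082FECEBF4; add 1 → 0xCEDF06082FECEBF5.
Split into bytes (most-significant first): CE DF 06 08 2F EC EB F5.
Big-endian stores the most-significant byte at the lowest address.
So the memory order matches the most-significant-first order: CE DF 06 08 2F EC EB F5.

CE DF 06 08 2F EC EB F5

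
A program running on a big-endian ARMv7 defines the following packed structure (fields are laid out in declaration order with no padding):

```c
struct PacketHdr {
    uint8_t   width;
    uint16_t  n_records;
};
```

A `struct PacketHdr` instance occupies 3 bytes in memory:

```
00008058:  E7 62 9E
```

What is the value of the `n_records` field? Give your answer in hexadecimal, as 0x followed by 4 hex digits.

`n_records` follows `width` (1 byte), so it starts at byte offset 1 and occupies 2 bytes.
Bytes at offsets 1..2: 62 9E.
Big-endian stores the most-significant byte at the lowest address.
The bytes are already most-significant first: 0x629E.

0x629E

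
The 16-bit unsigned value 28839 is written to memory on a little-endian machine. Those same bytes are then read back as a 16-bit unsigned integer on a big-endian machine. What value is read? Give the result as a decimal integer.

42864

28839 in 16-bit hexadecimal is 0x70A7.
Stored little-endian, the bytes at ascending addresses are A7 70.
Read back as big-endian, the last byte is least significant, giving 0xA770.
0xA770 = 42864.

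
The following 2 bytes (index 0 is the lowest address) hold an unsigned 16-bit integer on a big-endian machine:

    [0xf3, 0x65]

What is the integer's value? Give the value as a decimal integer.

Big-endian: lowest address holds the most-significant byte.
The bytes are already most-significant first: 0xF365.
0xF365 = 62309.

62309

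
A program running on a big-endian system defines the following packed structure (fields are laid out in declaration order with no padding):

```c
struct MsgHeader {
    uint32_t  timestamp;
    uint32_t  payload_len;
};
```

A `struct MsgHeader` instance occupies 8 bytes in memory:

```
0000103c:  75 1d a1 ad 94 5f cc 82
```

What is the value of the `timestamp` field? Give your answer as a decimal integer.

`timestamp` is the first field, at byte offset 0, occupying 4 bytes.
Bytes at offsets 0..3: 75 1D A1 AD.
In big-endian order the high byte comes first in memory.
The bytes are already most-significant first: 0x751DA1AD.
0x751DA1AD = 1964876205.

1964876205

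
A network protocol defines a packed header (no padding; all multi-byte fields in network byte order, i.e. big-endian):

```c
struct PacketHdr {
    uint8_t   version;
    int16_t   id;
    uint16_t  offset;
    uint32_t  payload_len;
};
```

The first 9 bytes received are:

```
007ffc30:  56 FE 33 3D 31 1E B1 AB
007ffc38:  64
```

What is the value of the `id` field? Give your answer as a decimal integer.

-461

`id` follows `version` (1 byte), so it starts at byte offset 1 and occupies 2 bytes.
Bytes at offsets 1..2: FE 33.
Big-endian: lowest address holds the most-significant byte.
The bytes are already most-significant first: 0xFE33.
Top bit is set, so as a signed 16-bit value this is 0xFE33 − 2^16 = -461.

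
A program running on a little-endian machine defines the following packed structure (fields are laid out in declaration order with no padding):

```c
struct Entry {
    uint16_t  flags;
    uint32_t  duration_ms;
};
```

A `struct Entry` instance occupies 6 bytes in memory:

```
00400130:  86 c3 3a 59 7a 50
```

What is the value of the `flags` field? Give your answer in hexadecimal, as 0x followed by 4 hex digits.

0xC386

`flags` is the first field, at byte offset 0, occupying 2 bytes.
Bytes at offsets 0..1: 86 C3.
Little-endian: lowest address holds the least-significant byte.
Reassemble most-significant byte first: C3 86 → 0xC386.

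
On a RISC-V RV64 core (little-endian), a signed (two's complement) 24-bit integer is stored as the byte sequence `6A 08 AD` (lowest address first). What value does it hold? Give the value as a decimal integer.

Little-endian: lowest address holds the least-significant byte.
Reassemble most-significant byte first: AD 08 6A → 0xAD086A.
Top bit is set, so as a signed 24-bit value this is 0xAD086A − 2^24 = -5437334.

-5437334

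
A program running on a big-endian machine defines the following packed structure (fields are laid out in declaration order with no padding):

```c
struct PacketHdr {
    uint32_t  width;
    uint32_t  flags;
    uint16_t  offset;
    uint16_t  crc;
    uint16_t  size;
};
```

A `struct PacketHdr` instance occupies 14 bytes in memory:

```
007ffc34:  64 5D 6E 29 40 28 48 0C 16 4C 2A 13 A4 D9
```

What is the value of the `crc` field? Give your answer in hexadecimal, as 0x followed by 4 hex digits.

`crc` follows `width` (4 B), `flags` (4 B), `offset` (2 B), so it starts at offset 4 + 4 + 2 = 10 and occupies 2 bytes.
Bytes at offsets 10..11: 2A 13.
In big-endian order the high byte comes first in memory.
The bytes are already most-significant first: 0x2A13.

0x2A13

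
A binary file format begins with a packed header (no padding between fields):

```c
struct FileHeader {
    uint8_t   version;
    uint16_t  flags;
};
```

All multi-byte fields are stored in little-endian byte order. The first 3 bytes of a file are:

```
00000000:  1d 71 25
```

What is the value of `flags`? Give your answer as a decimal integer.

`flags` follows `version` (1 byte), so it starts at byte offset 1 and occupies 2 bytes.
Bytes at offsets 1..2: 71 25.
Little-endian stores the least-significant byte at the lowest address.
Reassemble most-significant byte first: 25 71 → 0x2571.
0x2571 = 9585.

9585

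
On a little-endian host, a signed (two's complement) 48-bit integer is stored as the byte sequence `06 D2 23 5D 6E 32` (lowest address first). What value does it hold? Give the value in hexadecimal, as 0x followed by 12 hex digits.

Little-endian stores the least-significant byte at the lowest address.
Reassemble most-significant byte first: 32 6E 5D 23 D2 06 → 0x326E5D23D206.

0x326E5D23D206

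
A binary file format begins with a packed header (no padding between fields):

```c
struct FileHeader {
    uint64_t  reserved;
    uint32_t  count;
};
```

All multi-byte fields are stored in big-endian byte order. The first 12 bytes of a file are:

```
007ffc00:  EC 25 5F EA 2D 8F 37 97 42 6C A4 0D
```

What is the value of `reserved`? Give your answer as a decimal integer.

`reserved` is the first field, at byte offset 0, occupying 8 bytes.
Bytes at offsets 0..7: EC 25 5F EA 2D 8F 37 97.
In big-endian order the high byte comes first in memory.
The bytes are already most-significant first: 0xEC255FEA2D8F3797.
0xEC255FEA2D8F3797 = 17016112226480633751.

17016112226480633751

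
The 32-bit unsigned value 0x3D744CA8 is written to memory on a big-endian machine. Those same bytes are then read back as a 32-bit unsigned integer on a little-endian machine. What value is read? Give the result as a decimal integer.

2823582781

Stored big-endian, the bytes at ascending addresses are 3D 74 4C A8.
Read back as little-endian, the first byte is least significant, giving 0xA84C743D.
0xA84C743D = 2823582781.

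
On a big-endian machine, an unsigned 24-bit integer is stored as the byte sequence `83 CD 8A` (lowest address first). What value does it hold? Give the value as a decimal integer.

8637834

Big-endian: lowest address holds the most-significant byte.
The bytes are already most-significant first: 0x83CD8A.
0x83CD8A = 8637834.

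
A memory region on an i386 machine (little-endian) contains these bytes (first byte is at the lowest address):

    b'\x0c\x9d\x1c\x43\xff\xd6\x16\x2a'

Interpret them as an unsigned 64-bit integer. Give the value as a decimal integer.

3032847790911560972

Little-endian stores the least-significant byte at the lowest address.
Reassemble most-significant byte first: 2A 16 D6 FF 43 1C 9D 0C → 0x2A16D6FF431C9D0C.
0x2A16D6FF431C9D0C = 3032847790911560972.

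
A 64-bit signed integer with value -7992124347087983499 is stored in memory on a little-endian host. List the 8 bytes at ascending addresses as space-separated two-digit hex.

Two's complement of -7992124347087983499 in 64 bits: 7992124347087983499 = 0x6EE9BABFE4EE138B; invert → 0x911645401B11EC74; add 1 → 0x911645401B11EC75.
Split into bytes (most-significant first): 91 16 45 40 1B 11 EC 75.
In little-endian order the low byte comes first in memory.
So at ascending addresses the bytes are 75 EC 11 1B 40 45 16 91.

75 EC 11 1B 40 45 16 91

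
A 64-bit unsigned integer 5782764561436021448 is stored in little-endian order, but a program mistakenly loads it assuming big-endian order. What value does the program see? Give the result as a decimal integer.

5782764561436021448 in 64-bit hexadecimal is 0x504081BAF01C92C8.
Stored little-endian, the bytes at ascending addresses are C8 92 1C F0 BA 81 40 50.
Read back as big-endian, the last byte is least significant, giving 0xC8921CF0BA814050.
0xC8921CF0BA814050 = 14452645974432104528.

14452645974432104528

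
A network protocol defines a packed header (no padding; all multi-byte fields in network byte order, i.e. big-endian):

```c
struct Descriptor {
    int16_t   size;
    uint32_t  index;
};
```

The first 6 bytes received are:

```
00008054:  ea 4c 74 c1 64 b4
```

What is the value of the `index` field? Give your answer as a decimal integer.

1958831284

`index` follows `size` (2 bytes), so it starts at byte offset 2 and occupies 4 bytes.
Bytes at offsets 2..5: 74 C1 64 B4.
In big-endian order the high byte comes first in memory.
The bytes are already most-significant first: 0x74C164B4.
0x74C164B4 = 1958831284.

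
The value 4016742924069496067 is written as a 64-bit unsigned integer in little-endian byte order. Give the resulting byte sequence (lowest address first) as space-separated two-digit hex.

4016742924069496067 in hexadecimal, padded to 64 bits, is 0x37BE56686739E503.
Split into bytes (most-significant first): 37 BE 56 68 67 39 E5 03.
Little-endian: lowest address holds the least-significant byte.
So at ascending addresses the bytes are 03 E5 39 67 68 56 BE 37.

03 E5 39 67 68 56 BE 37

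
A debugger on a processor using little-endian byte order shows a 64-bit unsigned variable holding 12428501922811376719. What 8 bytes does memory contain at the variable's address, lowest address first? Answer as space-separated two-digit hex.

12428501922811376719 in hexadecimal, padded to 64 bits, is 0xAC7AE8A6576E744F.
Split into bytes (most-significant first): AC 7A E8 A6 57 6E 74 4F.
In little-endian order the low byte comes first in memory.
So at ascending addresses the bytes are 4F 74 6E 57 A6 E8 7A AC.

4F 74 6E 57 A6 E8 7A AC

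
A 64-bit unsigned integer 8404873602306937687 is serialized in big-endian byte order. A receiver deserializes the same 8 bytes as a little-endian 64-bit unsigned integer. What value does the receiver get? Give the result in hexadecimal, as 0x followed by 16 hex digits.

0x571390A7021CA474

8404873602306937687 in 64-bit hexadecimal is 0x74A41C02A7901357.
Stored big-endian, the bytes at ascending addresses are 74 A4 1C 02 A7 90 13 57.
Read back as little-endian, the first byte is least significant, giving 0x571390A7021CA474.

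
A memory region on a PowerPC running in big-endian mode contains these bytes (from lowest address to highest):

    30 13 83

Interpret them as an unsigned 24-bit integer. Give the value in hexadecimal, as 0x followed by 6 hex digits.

0x301383

In big-endian order the high byte comes first in memory.
The bytes are already most-significant first: 0x301383.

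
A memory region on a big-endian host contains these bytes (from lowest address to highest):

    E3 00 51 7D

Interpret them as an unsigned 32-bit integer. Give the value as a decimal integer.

3808448893

Big-endian stores the most-significant byte at the lowest address.
The bytes are already most-significant first: 0xE300517D.
0xE300517D = 3808448893.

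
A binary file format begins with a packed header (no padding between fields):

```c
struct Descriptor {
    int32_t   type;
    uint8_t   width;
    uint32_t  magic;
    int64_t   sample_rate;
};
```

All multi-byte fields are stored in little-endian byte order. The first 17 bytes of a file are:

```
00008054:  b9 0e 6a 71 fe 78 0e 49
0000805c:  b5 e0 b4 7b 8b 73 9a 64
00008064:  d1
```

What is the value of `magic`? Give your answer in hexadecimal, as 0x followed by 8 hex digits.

0xB5490E78

`magic` follows `type` (4 B), `width` (1 B), so it starts at offset 4 + 1 = 5 and occupies 4 bytes.
Bytes at offsets 5..8: 78 0E 49 B5.
In little-endian order the low byte comes first in memory.
Reassemble most-significant byte first: B5 49 0E 78 → 0xB5490E78.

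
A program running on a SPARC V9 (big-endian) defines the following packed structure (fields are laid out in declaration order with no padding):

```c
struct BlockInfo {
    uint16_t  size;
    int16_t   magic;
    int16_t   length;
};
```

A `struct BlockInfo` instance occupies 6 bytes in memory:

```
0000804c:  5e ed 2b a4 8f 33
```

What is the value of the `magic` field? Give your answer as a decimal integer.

`magic` follows `size` (2 bytes), so it starts at byte offset 2 and occupies 2 bytes.
Bytes at offsets 2..3: 2B A4.
In big-endian order the high byte comes first in memory.
The bytes are already most-significant first: 0x2BA4.
0x2BA4 = 11172.

11172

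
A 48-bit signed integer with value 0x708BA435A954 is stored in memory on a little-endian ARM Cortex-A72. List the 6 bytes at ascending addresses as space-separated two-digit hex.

54 A9 35 A4 8B 70

Split into bytes (most-significant first): 70 8B A4 35 A9 54.
In little-endian order the low byte comes first in memory.
So at ascending addresses the bytes are 54 A9 35 A4 8B 70.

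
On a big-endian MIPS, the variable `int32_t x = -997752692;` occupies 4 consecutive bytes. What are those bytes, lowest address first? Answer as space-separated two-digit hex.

C4 87 80 8C

Two's complement of -997752692 in 32 bits: 997752692 = 0x3B787F74; invert → 0xC487808B; add 1 → 0xC487808C.
Split into bytes (most-significant first): C4 87 80 8C.
Big-endian stores the most-significant byte at the lowest address.
So the memory order matches the most-significant-first order: C4 87 80 8C.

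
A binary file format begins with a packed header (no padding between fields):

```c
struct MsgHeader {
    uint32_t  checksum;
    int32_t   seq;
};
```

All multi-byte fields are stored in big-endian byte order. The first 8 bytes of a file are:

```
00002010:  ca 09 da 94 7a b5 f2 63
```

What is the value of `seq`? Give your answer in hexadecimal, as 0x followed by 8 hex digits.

0x7AB5F263

`seq` follows `checksum` (4 bytes), so it starts at byte offset 4 and occupies 4 bytes.
Bytes at offsets 4..7: 7A B5 F2 63.
Big-endian: lowest address holds the most-significant byte.
The bytes are already most-significant first: 0x7AB5F263.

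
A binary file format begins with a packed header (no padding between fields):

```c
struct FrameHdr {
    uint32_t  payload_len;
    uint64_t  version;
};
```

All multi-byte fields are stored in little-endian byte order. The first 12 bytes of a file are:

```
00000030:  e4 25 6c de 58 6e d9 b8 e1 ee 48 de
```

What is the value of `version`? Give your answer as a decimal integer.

`version` follows `payload_len` (4 bytes), so it starts at byte offset 4 and occupies 8 bytes.
Bytes at offsets 4..11: 58 6E D9 B8 E1 EE 48 DE.
Little-endian stores the least-significant byte at the lowest address.
Reassemble most-significant byte first: DE 48 EE E1 B8 D9 6E 58 → 0xDE48EEE1B8D96E58.
0xDE48EEE1B8D96E58 = 16017314727979478616.

16017314727979478616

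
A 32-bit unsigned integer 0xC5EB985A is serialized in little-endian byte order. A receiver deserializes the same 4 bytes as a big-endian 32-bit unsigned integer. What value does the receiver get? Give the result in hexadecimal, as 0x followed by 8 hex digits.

0x5A98EBC5

Stored little-endian, the bytes at ascending addresses are 5A 98 EB C5.
Read back as big-endian, the last byte is least significant, giving 0x5A98EBC5.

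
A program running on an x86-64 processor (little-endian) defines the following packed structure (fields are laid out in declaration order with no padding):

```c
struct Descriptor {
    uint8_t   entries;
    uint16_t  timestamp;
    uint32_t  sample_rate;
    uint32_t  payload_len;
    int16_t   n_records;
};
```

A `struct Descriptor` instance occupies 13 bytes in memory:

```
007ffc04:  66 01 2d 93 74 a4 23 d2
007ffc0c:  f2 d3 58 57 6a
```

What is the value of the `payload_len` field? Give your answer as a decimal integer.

1490285266

`payload_len` follows `entries` (1 B), `timestamp` (2 B), `sample_rate` (4 B), so it starts at offset 1 + 2 + 4 = 7 and occupies 4 bytes.
Bytes at offsets 7..10: D2 F2 D3 58.
Little-endian: lowest address holds the least-significant byte.
Reassemble most-significant byte first: 58 D3 F2 D2 → 0x58D3F2D2.
0x58D3F2D2 = 1490285266.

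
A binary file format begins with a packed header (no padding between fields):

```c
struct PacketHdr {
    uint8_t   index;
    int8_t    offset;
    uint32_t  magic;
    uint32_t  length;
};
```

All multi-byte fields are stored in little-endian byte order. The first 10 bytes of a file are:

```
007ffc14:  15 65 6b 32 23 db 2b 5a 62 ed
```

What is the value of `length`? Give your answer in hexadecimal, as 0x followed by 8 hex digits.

`length` follows `index` (1 B), `offset` (1 B), `magic` (4 B), so it starts at offset 1 + 1 + 4 = 6 and occupies 4 bytes.
Bytes at offsets 6..9: 2B 5A 62 ED.
Little-endian: lowest address holds the least-significant byte.
Reassemble most-significant byte first: ED 62 5A 2B → 0xED625A2B.

0xED625A2B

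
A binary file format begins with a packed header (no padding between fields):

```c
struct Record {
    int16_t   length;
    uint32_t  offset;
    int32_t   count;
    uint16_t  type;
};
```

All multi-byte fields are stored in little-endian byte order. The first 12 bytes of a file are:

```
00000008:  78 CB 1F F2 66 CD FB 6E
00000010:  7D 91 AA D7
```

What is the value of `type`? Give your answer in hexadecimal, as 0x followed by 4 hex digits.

0xD7AA

`type` follows `length` (2 B), `offset` (4 B), `count` (4 B), so it starts at offset 2 + 4 + 4 = 10 and occupies 2 bytes.
Bytes at offsets 10..11: AA D7.
Little-endian stores the least-significant byte at the lowest address.
Reassemble most-significant byte first: D7 AA → 0xD7AA.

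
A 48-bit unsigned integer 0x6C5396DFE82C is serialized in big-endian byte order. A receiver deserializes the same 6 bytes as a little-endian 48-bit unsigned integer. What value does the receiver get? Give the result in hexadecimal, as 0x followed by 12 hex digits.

0x2CE8DF96536C

Stored big-endian, the bytes at ascending addresses are 6C 53 96 DF E8 2C.
Read back as little-endian, the first byte is least significant, giving 0x2CE8DF96536C.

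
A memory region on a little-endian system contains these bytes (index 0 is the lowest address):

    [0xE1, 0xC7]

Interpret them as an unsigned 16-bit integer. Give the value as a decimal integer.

51169

Little-endian stores the least-significant byte at the lowest address.
Reassemble most-significant byte first: C7 E1 → 0xC7E1.
0xC7E1 = 51169.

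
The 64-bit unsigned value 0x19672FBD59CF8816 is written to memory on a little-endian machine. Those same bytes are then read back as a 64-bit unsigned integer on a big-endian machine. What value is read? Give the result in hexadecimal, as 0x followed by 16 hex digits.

0x1688CF59BD2F6719

Stored little-endian, the bytes at ascending addresses are 16 88 CF 59 BD 2F 67 19.
Read back as big-endian, the last byte is least significant, giving 0x1688CF59BD2F6719.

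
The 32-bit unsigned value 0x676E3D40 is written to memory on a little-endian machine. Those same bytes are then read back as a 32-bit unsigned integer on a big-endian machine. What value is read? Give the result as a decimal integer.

1077767783

Stored little-endian, the bytes at ascending addresses are 40 3D 6E 67.
Read back as big-endian, the last byte is least significant, giving 0x403D6E67.
0x403D6E67 = 1077767783.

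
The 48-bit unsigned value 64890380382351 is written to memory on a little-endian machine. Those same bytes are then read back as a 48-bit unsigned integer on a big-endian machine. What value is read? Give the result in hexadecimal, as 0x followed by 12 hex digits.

64890380382351 in 48-bit hexadecimal is 0x3B047812708F.
Stored little-endian, the bytes at ascending addresses are 8F 70 12 78 04 3B.
Read back as big-endian, the last byte is least significant, giving 0x8F701278043B.

0x8F701278043B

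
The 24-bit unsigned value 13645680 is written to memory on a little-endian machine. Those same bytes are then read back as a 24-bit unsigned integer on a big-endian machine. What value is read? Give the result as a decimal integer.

7354320

13645680 in 24-bit hexadecimal is 0xD03770.
Stored little-endian, the bytes at ascending addresses are 70 37 D0.
Read back as big-endian, the last byte is least significant, giving 0x7037D0.
0x7037D0 = 7354320.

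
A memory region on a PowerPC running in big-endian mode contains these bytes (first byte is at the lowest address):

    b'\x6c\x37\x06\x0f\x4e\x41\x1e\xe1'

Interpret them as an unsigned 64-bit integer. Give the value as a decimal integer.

7797707942622469857

In big-endian order the high byte comes first in memory.
The bytes are already most-significant first: 0x6C37060F4E411EE1.
0x6C37060F4E411EE1 = 7797707942622469857.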